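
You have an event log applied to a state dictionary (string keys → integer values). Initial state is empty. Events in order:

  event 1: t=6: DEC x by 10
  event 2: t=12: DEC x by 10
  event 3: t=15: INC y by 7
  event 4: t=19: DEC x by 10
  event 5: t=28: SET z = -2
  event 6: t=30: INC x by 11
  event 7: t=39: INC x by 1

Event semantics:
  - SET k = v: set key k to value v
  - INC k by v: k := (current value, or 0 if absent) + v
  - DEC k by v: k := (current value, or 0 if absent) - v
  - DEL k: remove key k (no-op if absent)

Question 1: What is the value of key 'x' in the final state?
Answer: -18

Derivation:
Track key 'x' through all 7 events:
  event 1 (t=6: DEC x by 10): x (absent) -> -10
  event 2 (t=12: DEC x by 10): x -10 -> -20
  event 3 (t=15: INC y by 7): x unchanged
  event 4 (t=19: DEC x by 10): x -20 -> -30
  event 5 (t=28: SET z = -2): x unchanged
  event 6 (t=30: INC x by 11): x -30 -> -19
  event 7 (t=39: INC x by 1): x -19 -> -18
Final: x = -18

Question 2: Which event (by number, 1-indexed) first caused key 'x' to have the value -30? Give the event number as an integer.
Answer: 4

Derivation:
Looking for first event where x becomes -30:
  event 1: x = -10
  event 2: x = -20
  event 3: x = -20
  event 4: x -20 -> -30  <-- first match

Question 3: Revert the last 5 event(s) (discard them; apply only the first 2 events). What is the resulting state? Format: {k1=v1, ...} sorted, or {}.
Keep first 2 events (discard last 5):
  after event 1 (t=6: DEC x by 10): {x=-10}
  after event 2 (t=12: DEC x by 10): {x=-20}

Answer: {x=-20}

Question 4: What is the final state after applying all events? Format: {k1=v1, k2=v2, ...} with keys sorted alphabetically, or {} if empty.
Answer: {x=-18, y=7, z=-2}

Derivation:
  after event 1 (t=6: DEC x by 10): {x=-10}
  after event 2 (t=12: DEC x by 10): {x=-20}
  after event 3 (t=15: INC y by 7): {x=-20, y=7}
  after event 4 (t=19: DEC x by 10): {x=-30, y=7}
  after event 5 (t=28: SET z = -2): {x=-30, y=7, z=-2}
  after event 6 (t=30: INC x by 11): {x=-19, y=7, z=-2}
  after event 7 (t=39: INC x by 1): {x=-18, y=7, z=-2}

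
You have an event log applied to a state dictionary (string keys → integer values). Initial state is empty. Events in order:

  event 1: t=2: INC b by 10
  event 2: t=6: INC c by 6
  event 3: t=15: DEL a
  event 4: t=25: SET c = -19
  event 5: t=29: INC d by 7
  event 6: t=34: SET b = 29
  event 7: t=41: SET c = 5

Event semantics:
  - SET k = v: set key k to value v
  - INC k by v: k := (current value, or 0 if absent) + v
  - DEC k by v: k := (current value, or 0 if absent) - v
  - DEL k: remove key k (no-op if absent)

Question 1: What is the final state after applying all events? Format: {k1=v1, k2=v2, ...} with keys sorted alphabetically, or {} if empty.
  after event 1 (t=2: INC b by 10): {b=10}
  after event 2 (t=6: INC c by 6): {b=10, c=6}
  after event 3 (t=15: DEL a): {b=10, c=6}
  after event 4 (t=25: SET c = -19): {b=10, c=-19}
  after event 5 (t=29: INC d by 7): {b=10, c=-19, d=7}
  after event 6 (t=34: SET b = 29): {b=29, c=-19, d=7}
  after event 7 (t=41: SET c = 5): {b=29, c=5, d=7}

Answer: {b=29, c=5, d=7}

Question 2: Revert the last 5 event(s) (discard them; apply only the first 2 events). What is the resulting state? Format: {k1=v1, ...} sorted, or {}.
Keep first 2 events (discard last 5):
  after event 1 (t=2: INC b by 10): {b=10}
  after event 2 (t=6: INC c by 6): {b=10, c=6}

Answer: {b=10, c=6}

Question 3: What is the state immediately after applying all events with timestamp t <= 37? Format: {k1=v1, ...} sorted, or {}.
Answer: {b=29, c=-19, d=7}

Derivation:
Apply events with t <= 37 (6 events):
  after event 1 (t=2: INC b by 10): {b=10}
  after event 2 (t=6: INC c by 6): {b=10, c=6}
  after event 3 (t=15: DEL a): {b=10, c=6}
  after event 4 (t=25: SET c = -19): {b=10, c=-19}
  after event 5 (t=29: INC d by 7): {b=10, c=-19, d=7}
  after event 6 (t=34: SET b = 29): {b=29, c=-19, d=7}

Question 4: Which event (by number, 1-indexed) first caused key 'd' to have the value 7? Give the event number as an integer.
Looking for first event where d becomes 7:
  event 5: d (absent) -> 7  <-- first match

Answer: 5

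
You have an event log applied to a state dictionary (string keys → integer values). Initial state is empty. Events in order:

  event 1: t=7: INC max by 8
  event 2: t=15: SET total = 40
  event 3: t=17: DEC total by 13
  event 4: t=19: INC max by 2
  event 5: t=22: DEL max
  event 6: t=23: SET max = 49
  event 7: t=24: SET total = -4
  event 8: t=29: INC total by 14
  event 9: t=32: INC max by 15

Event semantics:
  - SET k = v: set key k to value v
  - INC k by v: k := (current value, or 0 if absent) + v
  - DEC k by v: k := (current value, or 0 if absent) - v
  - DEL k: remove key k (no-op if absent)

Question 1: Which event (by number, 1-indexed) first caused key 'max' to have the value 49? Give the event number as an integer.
Answer: 6

Derivation:
Looking for first event where max becomes 49:
  event 1: max = 8
  event 2: max = 8
  event 3: max = 8
  event 4: max = 10
  event 5: max = (absent)
  event 6: max (absent) -> 49  <-- first match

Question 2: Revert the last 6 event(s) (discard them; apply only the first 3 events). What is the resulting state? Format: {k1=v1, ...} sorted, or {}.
Answer: {max=8, total=27}

Derivation:
Keep first 3 events (discard last 6):
  after event 1 (t=7: INC max by 8): {max=8}
  after event 2 (t=15: SET total = 40): {max=8, total=40}
  after event 3 (t=17: DEC total by 13): {max=8, total=27}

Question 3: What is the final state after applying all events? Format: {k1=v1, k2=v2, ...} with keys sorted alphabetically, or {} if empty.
  after event 1 (t=7: INC max by 8): {max=8}
  after event 2 (t=15: SET total = 40): {max=8, total=40}
  after event 3 (t=17: DEC total by 13): {max=8, total=27}
  after event 4 (t=19: INC max by 2): {max=10, total=27}
  after event 5 (t=22: DEL max): {total=27}
  after event 6 (t=23: SET max = 49): {max=49, total=27}
  after event 7 (t=24: SET total = -4): {max=49, total=-4}
  after event 8 (t=29: INC total by 14): {max=49, total=10}
  after event 9 (t=32: INC max by 15): {max=64, total=10}

Answer: {max=64, total=10}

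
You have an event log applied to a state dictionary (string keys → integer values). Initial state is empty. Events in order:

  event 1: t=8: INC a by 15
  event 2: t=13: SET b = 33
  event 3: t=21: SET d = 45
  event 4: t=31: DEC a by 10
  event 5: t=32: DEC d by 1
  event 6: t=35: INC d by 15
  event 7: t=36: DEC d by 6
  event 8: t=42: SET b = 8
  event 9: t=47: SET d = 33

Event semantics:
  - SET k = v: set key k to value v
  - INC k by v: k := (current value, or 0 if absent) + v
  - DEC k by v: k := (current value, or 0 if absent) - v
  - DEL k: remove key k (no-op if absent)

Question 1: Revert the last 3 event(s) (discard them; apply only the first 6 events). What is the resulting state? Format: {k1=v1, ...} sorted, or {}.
Keep first 6 events (discard last 3):
  after event 1 (t=8: INC a by 15): {a=15}
  after event 2 (t=13: SET b = 33): {a=15, b=33}
  after event 3 (t=21: SET d = 45): {a=15, b=33, d=45}
  after event 4 (t=31: DEC a by 10): {a=5, b=33, d=45}
  after event 5 (t=32: DEC d by 1): {a=5, b=33, d=44}
  after event 6 (t=35: INC d by 15): {a=5, b=33, d=59}

Answer: {a=5, b=33, d=59}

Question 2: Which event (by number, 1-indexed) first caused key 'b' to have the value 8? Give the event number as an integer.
Answer: 8

Derivation:
Looking for first event where b becomes 8:
  event 2: b = 33
  event 3: b = 33
  event 4: b = 33
  event 5: b = 33
  event 6: b = 33
  event 7: b = 33
  event 8: b 33 -> 8  <-- first match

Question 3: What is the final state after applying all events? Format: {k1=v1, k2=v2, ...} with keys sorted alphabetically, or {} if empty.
Answer: {a=5, b=8, d=33}

Derivation:
  after event 1 (t=8: INC a by 15): {a=15}
  after event 2 (t=13: SET b = 33): {a=15, b=33}
  after event 3 (t=21: SET d = 45): {a=15, b=33, d=45}
  after event 4 (t=31: DEC a by 10): {a=5, b=33, d=45}
  after event 5 (t=32: DEC d by 1): {a=5, b=33, d=44}
  after event 6 (t=35: INC d by 15): {a=5, b=33, d=59}
  after event 7 (t=36: DEC d by 6): {a=5, b=33, d=53}
  after event 8 (t=42: SET b = 8): {a=5, b=8, d=53}
  after event 9 (t=47: SET d = 33): {a=5, b=8, d=33}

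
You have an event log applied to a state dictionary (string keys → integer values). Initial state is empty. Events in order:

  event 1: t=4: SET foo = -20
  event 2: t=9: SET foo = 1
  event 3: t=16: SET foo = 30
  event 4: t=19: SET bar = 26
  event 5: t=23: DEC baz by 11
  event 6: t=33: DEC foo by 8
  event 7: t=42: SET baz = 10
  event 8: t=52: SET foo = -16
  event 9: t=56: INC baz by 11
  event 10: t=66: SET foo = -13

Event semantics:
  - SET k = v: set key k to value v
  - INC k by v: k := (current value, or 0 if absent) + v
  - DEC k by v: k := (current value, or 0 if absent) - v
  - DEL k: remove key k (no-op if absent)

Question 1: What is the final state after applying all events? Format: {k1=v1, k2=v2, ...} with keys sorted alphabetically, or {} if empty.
Answer: {bar=26, baz=21, foo=-13}

Derivation:
  after event 1 (t=4: SET foo = -20): {foo=-20}
  after event 2 (t=9: SET foo = 1): {foo=1}
  after event 3 (t=16: SET foo = 30): {foo=30}
  after event 4 (t=19: SET bar = 26): {bar=26, foo=30}
  after event 5 (t=23: DEC baz by 11): {bar=26, baz=-11, foo=30}
  after event 6 (t=33: DEC foo by 8): {bar=26, baz=-11, foo=22}
  after event 7 (t=42: SET baz = 10): {bar=26, baz=10, foo=22}
  after event 8 (t=52: SET foo = -16): {bar=26, baz=10, foo=-16}
  after event 9 (t=56: INC baz by 11): {bar=26, baz=21, foo=-16}
  after event 10 (t=66: SET foo = -13): {bar=26, baz=21, foo=-13}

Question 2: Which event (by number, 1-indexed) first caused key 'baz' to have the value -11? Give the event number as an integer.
Looking for first event where baz becomes -11:
  event 5: baz (absent) -> -11  <-- first match

Answer: 5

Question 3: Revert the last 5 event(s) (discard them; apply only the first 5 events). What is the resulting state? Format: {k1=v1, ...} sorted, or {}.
Keep first 5 events (discard last 5):
  after event 1 (t=4: SET foo = -20): {foo=-20}
  after event 2 (t=9: SET foo = 1): {foo=1}
  after event 3 (t=16: SET foo = 30): {foo=30}
  after event 4 (t=19: SET bar = 26): {bar=26, foo=30}
  after event 5 (t=23: DEC baz by 11): {bar=26, baz=-11, foo=30}

Answer: {bar=26, baz=-11, foo=30}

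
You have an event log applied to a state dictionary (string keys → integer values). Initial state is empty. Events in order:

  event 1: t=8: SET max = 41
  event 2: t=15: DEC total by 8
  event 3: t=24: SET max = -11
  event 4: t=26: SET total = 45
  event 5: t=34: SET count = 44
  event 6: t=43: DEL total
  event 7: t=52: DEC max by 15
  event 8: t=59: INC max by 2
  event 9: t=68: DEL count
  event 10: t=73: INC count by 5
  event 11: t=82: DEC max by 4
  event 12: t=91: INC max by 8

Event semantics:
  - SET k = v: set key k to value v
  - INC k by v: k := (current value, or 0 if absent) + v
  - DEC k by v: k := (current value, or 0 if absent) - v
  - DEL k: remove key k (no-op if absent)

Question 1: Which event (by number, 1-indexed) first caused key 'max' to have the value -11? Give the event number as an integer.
Looking for first event where max becomes -11:
  event 1: max = 41
  event 2: max = 41
  event 3: max 41 -> -11  <-- first match

Answer: 3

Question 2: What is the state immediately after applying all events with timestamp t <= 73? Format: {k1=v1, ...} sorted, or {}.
Answer: {count=5, max=-24}

Derivation:
Apply events with t <= 73 (10 events):
  after event 1 (t=8: SET max = 41): {max=41}
  after event 2 (t=15: DEC total by 8): {max=41, total=-8}
  after event 3 (t=24: SET max = -11): {max=-11, total=-8}
  after event 4 (t=26: SET total = 45): {max=-11, total=45}
  after event 5 (t=34: SET count = 44): {count=44, max=-11, total=45}
  after event 6 (t=43: DEL total): {count=44, max=-11}
  after event 7 (t=52: DEC max by 15): {count=44, max=-26}
  after event 8 (t=59: INC max by 2): {count=44, max=-24}
  after event 9 (t=68: DEL count): {max=-24}
  after event 10 (t=73: INC count by 5): {count=5, max=-24}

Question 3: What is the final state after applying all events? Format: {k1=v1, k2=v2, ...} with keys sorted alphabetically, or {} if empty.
  after event 1 (t=8: SET max = 41): {max=41}
  after event 2 (t=15: DEC total by 8): {max=41, total=-8}
  after event 3 (t=24: SET max = -11): {max=-11, total=-8}
  after event 4 (t=26: SET total = 45): {max=-11, total=45}
  after event 5 (t=34: SET count = 44): {count=44, max=-11, total=45}
  after event 6 (t=43: DEL total): {count=44, max=-11}
  after event 7 (t=52: DEC max by 15): {count=44, max=-26}
  after event 8 (t=59: INC max by 2): {count=44, max=-24}
  after event 9 (t=68: DEL count): {max=-24}
  after event 10 (t=73: INC count by 5): {count=5, max=-24}
  after event 11 (t=82: DEC max by 4): {count=5, max=-28}
  after event 12 (t=91: INC max by 8): {count=5, max=-20}

Answer: {count=5, max=-20}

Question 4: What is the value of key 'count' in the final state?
Track key 'count' through all 12 events:
  event 1 (t=8: SET max = 41): count unchanged
  event 2 (t=15: DEC total by 8): count unchanged
  event 3 (t=24: SET max = -11): count unchanged
  event 4 (t=26: SET total = 45): count unchanged
  event 5 (t=34: SET count = 44): count (absent) -> 44
  event 6 (t=43: DEL total): count unchanged
  event 7 (t=52: DEC max by 15): count unchanged
  event 8 (t=59: INC max by 2): count unchanged
  event 9 (t=68: DEL count): count 44 -> (absent)
  event 10 (t=73: INC count by 5): count (absent) -> 5
  event 11 (t=82: DEC max by 4): count unchanged
  event 12 (t=91: INC max by 8): count unchanged
Final: count = 5

Answer: 5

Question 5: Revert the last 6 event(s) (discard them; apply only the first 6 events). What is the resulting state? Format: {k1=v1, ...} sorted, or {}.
Answer: {count=44, max=-11}

Derivation:
Keep first 6 events (discard last 6):
  after event 1 (t=8: SET max = 41): {max=41}
  after event 2 (t=15: DEC total by 8): {max=41, total=-8}
  after event 3 (t=24: SET max = -11): {max=-11, total=-8}
  after event 4 (t=26: SET total = 45): {max=-11, total=45}
  after event 5 (t=34: SET count = 44): {count=44, max=-11, total=45}
  after event 6 (t=43: DEL total): {count=44, max=-11}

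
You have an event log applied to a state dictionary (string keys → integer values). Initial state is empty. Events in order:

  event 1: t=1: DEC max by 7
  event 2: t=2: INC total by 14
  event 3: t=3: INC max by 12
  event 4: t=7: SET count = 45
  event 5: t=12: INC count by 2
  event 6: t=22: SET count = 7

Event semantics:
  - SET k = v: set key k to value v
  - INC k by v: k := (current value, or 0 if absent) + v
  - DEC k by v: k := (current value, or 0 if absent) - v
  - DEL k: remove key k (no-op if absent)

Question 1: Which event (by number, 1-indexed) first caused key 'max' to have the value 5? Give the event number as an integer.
Answer: 3

Derivation:
Looking for first event where max becomes 5:
  event 1: max = -7
  event 2: max = -7
  event 3: max -7 -> 5  <-- first match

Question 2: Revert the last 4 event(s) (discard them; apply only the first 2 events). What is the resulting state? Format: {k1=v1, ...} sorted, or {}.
Keep first 2 events (discard last 4):
  after event 1 (t=1: DEC max by 7): {max=-7}
  after event 2 (t=2: INC total by 14): {max=-7, total=14}

Answer: {max=-7, total=14}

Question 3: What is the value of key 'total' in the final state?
Track key 'total' through all 6 events:
  event 1 (t=1: DEC max by 7): total unchanged
  event 2 (t=2: INC total by 14): total (absent) -> 14
  event 3 (t=3: INC max by 12): total unchanged
  event 4 (t=7: SET count = 45): total unchanged
  event 5 (t=12: INC count by 2): total unchanged
  event 6 (t=22: SET count = 7): total unchanged
Final: total = 14

Answer: 14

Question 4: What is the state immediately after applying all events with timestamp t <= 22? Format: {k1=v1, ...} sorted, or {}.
Answer: {count=7, max=5, total=14}

Derivation:
Apply events with t <= 22 (6 events):
  after event 1 (t=1: DEC max by 7): {max=-7}
  after event 2 (t=2: INC total by 14): {max=-7, total=14}
  after event 3 (t=3: INC max by 12): {max=5, total=14}
  after event 4 (t=7: SET count = 45): {count=45, max=5, total=14}
  after event 5 (t=12: INC count by 2): {count=47, max=5, total=14}
  after event 6 (t=22: SET count = 7): {count=7, max=5, total=14}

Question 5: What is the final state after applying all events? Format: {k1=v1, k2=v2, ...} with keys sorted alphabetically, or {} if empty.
  after event 1 (t=1: DEC max by 7): {max=-7}
  after event 2 (t=2: INC total by 14): {max=-7, total=14}
  after event 3 (t=3: INC max by 12): {max=5, total=14}
  after event 4 (t=7: SET count = 45): {count=45, max=5, total=14}
  after event 5 (t=12: INC count by 2): {count=47, max=5, total=14}
  after event 6 (t=22: SET count = 7): {count=7, max=5, total=14}

Answer: {count=7, max=5, total=14}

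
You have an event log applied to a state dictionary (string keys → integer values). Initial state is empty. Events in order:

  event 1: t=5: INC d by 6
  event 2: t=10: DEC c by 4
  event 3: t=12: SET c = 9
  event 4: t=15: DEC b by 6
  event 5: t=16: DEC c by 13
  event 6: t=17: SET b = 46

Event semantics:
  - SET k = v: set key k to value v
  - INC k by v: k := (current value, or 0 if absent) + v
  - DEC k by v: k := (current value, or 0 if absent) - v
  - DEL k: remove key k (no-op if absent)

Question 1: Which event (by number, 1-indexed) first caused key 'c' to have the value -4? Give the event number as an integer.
Answer: 2

Derivation:
Looking for first event where c becomes -4:
  event 2: c (absent) -> -4  <-- first match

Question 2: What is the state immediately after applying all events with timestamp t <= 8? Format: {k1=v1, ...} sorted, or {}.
Answer: {d=6}

Derivation:
Apply events with t <= 8 (1 events):
  after event 1 (t=5: INC d by 6): {d=6}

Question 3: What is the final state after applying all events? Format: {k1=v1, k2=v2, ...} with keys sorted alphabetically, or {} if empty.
Answer: {b=46, c=-4, d=6}

Derivation:
  after event 1 (t=5: INC d by 6): {d=6}
  after event 2 (t=10: DEC c by 4): {c=-4, d=6}
  after event 3 (t=12: SET c = 9): {c=9, d=6}
  after event 4 (t=15: DEC b by 6): {b=-6, c=9, d=6}
  after event 5 (t=16: DEC c by 13): {b=-6, c=-4, d=6}
  after event 6 (t=17: SET b = 46): {b=46, c=-4, d=6}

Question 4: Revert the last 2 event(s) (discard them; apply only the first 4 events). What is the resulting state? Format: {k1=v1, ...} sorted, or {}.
Answer: {b=-6, c=9, d=6}

Derivation:
Keep first 4 events (discard last 2):
  after event 1 (t=5: INC d by 6): {d=6}
  after event 2 (t=10: DEC c by 4): {c=-4, d=6}
  after event 3 (t=12: SET c = 9): {c=9, d=6}
  after event 4 (t=15: DEC b by 6): {b=-6, c=9, d=6}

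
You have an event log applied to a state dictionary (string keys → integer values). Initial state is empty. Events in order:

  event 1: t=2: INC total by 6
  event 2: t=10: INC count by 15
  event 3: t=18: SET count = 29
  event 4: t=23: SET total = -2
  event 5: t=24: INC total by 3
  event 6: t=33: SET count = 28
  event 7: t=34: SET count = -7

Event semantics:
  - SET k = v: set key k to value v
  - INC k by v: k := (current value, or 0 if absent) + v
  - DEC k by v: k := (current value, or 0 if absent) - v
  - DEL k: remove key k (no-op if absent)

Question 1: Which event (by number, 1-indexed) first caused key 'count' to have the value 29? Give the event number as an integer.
Answer: 3

Derivation:
Looking for first event where count becomes 29:
  event 2: count = 15
  event 3: count 15 -> 29  <-- first match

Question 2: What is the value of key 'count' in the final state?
Track key 'count' through all 7 events:
  event 1 (t=2: INC total by 6): count unchanged
  event 2 (t=10: INC count by 15): count (absent) -> 15
  event 3 (t=18: SET count = 29): count 15 -> 29
  event 4 (t=23: SET total = -2): count unchanged
  event 5 (t=24: INC total by 3): count unchanged
  event 6 (t=33: SET count = 28): count 29 -> 28
  event 7 (t=34: SET count = -7): count 28 -> -7
Final: count = -7

Answer: -7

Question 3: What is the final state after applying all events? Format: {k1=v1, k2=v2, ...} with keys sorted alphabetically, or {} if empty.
Answer: {count=-7, total=1}

Derivation:
  after event 1 (t=2: INC total by 6): {total=6}
  after event 2 (t=10: INC count by 15): {count=15, total=6}
  after event 3 (t=18: SET count = 29): {count=29, total=6}
  after event 4 (t=23: SET total = -2): {count=29, total=-2}
  after event 5 (t=24: INC total by 3): {count=29, total=1}
  after event 6 (t=33: SET count = 28): {count=28, total=1}
  after event 7 (t=34: SET count = -7): {count=-7, total=1}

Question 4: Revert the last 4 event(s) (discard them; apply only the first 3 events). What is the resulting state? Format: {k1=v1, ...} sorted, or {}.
Answer: {count=29, total=6}

Derivation:
Keep first 3 events (discard last 4):
  after event 1 (t=2: INC total by 6): {total=6}
  after event 2 (t=10: INC count by 15): {count=15, total=6}
  after event 3 (t=18: SET count = 29): {count=29, total=6}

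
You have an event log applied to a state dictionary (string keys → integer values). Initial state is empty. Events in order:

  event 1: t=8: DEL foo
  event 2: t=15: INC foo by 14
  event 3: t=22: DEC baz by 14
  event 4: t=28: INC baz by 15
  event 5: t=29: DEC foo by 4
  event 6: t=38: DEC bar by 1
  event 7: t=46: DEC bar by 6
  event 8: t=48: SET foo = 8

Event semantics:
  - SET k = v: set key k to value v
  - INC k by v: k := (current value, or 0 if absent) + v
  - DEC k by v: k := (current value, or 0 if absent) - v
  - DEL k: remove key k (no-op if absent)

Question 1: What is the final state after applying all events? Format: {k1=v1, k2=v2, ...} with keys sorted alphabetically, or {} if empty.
  after event 1 (t=8: DEL foo): {}
  after event 2 (t=15: INC foo by 14): {foo=14}
  after event 3 (t=22: DEC baz by 14): {baz=-14, foo=14}
  after event 4 (t=28: INC baz by 15): {baz=1, foo=14}
  after event 5 (t=29: DEC foo by 4): {baz=1, foo=10}
  after event 6 (t=38: DEC bar by 1): {bar=-1, baz=1, foo=10}
  after event 7 (t=46: DEC bar by 6): {bar=-7, baz=1, foo=10}
  after event 8 (t=48: SET foo = 8): {bar=-7, baz=1, foo=8}

Answer: {bar=-7, baz=1, foo=8}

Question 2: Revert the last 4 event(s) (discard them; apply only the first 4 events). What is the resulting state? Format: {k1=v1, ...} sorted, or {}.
Answer: {baz=1, foo=14}

Derivation:
Keep first 4 events (discard last 4):
  after event 1 (t=8: DEL foo): {}
  after event 2 (t=15: INC foo by 14): {foo=14}
  after event 3 (t=22: DEC baz by 14): {baz=-14, foo=14}
  after event 4 (t=28: INC baz by 15): {baz=1, foo=14}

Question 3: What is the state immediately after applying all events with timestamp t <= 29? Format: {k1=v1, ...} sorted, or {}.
Apply events with t <= 29 (5 events):
  after event 1 (t=8: DEL foo): {}
  after event 2 (t=15: INC foo by 14): {foo=14}
  after event 3 (t=22: DEC baz by 14): {baz=-14, foo=14}
  after event 4 (t=28: INC baz by 15): {baz=1, foo=14}
  after event 5 (t=29: DEC foo by 4): {baz=1, foo=10}

Answer: {baz=1, foo=10}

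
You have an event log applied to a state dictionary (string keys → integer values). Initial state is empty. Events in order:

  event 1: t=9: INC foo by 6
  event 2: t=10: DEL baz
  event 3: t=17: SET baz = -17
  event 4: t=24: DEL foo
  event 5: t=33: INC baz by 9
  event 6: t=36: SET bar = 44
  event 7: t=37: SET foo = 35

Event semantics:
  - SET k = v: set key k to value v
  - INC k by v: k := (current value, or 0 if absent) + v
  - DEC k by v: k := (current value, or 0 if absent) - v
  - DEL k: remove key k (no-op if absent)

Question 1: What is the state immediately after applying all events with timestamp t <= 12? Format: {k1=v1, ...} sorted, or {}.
Apply events with t <= 12 (2 events):
  after event 1 (t=9: INC foo by 6): {foo=6}
  after event 2 (t=10: DEL baz): {foo=6}

Answer: {foo=6}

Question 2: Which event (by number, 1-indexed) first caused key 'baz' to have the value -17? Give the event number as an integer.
Answer: 3

Derivation:
Looking for first event where baz becomes -17:
  event 3: baz (absent) -> -17  <-- first match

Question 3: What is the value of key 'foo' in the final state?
Answer: 35

Derivation:
Track key 'foo' through all 7 events:
  event 1 (t=9: INC foo by 6): foo (absent) -> 6
  event 2 (t=10: DEL baz): foo unchanged
  event 3 (t=17: SET baz = -17): foo unchanged
  event 4 (t=24: DEL foo): foo 6 -> (absent)
  event 5 (t=33: INC baz by 9): foo unchanged
  event 6 (t=36: SET bar = 44): foo unchanged
  event 7 (t=37: SET foo = 35): foo (absent) -> 35
Final: foo = 35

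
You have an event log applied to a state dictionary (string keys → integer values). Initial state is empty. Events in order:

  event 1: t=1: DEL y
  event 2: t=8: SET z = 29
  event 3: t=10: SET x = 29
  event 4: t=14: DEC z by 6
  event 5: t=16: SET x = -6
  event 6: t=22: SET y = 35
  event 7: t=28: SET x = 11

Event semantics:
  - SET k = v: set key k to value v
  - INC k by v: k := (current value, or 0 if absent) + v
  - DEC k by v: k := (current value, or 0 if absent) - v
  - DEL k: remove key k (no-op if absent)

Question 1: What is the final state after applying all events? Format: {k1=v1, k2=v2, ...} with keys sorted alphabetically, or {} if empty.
Answer: {x=11, y=35, z=23}

Derivation:
  after event 1 (t=1: DEL y): {}
  after event 2 (t=8: SET z = 29): {z=29}
  after event 3 (t=10: SET x = 29): {x=29, z=29}
  after event 4 (t=14: DEC z by 6): {x=29, z=23}
  after event 5 (t=16: SET x = -6): {x=-6, z=23}
  after event 6 (t=22: SET y = 35): {x=-6, y=35, z=23}
  after event 7 (t=28: SET x = 11): {x=11, y=35, z=23}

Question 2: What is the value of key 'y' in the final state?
Track key 'y' through all 7 events:
  event 1 (t=1: DEL y): y (absent) -> (absent)
  event 2 (t=8: SET z = 29): y unchanged
  event 3 (t=10: SET x = 29): y unchanged
  event 4 (t=14: DEC z by 6): y unchanged
  event 5 (t=16: SET x = -6): y unchanged
  event 6 (t=22: SET y = 35): y (absent) -> 35
  event 7 (t=28: SET x = 11): y unchanged
Final: y = 35

Answer: 35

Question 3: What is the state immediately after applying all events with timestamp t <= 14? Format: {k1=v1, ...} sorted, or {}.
Apply events with t <= 14 (4 events):
  after event 1 (t=1: DEL y): {}
  after event 2 (t=8: SET z = 29): {z=29}
  after event 3 (t=10: SET x = 29): {x=29, z=29}
  after event 4 (t=14: DEC z by 6): {x=29, z=23}

Answer: {x=29, z=23}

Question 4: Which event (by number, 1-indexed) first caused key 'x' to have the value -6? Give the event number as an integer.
Looking for first event where x becomes -6:
  event 3: x = 29
  event 4: x = 29
  event 5: x 29 -> -6  <-- first match

Answer: 5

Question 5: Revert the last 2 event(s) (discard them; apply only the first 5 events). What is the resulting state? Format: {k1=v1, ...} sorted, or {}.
Keep first 5 events (discard last 2):
  after event 1 (t=1: DEL y): {}
  after event 2 (t=8: SET z = 29): {z=29}
  after event 3 (t=10: SET x = 29): {x=29, z=29}
  after event 4 (t=14: DEC z by 6): {x=29, z=23}
  after event 5 (t=16: SET x = -6): {x=-6, z=23}

Answer: {x=-6, z=23}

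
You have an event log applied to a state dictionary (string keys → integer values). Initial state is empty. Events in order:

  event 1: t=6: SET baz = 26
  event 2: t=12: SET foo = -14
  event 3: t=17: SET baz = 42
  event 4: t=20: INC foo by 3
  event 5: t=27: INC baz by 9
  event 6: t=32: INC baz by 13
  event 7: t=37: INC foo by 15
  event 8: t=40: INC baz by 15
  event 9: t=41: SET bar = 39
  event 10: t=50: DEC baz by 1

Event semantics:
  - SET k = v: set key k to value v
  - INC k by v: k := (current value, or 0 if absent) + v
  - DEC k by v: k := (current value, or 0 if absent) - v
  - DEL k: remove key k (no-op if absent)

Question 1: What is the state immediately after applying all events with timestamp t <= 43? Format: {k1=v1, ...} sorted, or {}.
Apply events with t <= 43 (9 events):
  after event 1 (t=6: SET baz = 26): {baz=26}
  after event 2 (t=12: SET foo = -14): {baz=26, foo=-14}
  after event 3 (t=17: SET baz = 42): {baz=42, foo=-14}
  after event 4 (t=20: INC foo by 3): {baz=42, foo=-11}
  after event 5 (t=27: INC baz by 9): {baz=51, foo=-11}
  after event 6 (t=32: INC baz by 13): {baz=64, foo=-11}
  after event 7 (t=37: INC foo by 15): {baz=64, foo=4}
  after event 8 (t=40: INC baz by 15): {baz=79, foo=4}
  after event 9 (t=41: SET bar = 39): {bar=39, baz=79, foo=4}

Answer: {bar=39, baz=79, foo=4}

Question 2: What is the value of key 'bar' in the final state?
Track key 'bar' through all 10 events:
  event 1 (t=6: SET baz = 26): bar unchanged
  event 2 (t=12: SET foo = -14): bar unchanged
  event 3 (t=17: SET baz = 42): bar unchanged
  event 4 (t=20: INC foo by 3): bar unchanged
  event 5 (t=27: INC baz by 9): bar unchanged
  event 6 (t=32: INC baz by 13): bar unchanged
  event 7 (t=37: INC foo by 15): bar unchanged
  event 8 (t=40: INC baz by 15): bar unchanged
  event 9 (t=41: SET bar = 39): bar (absent) -> 39
  event 10 (t=50: DEC baz by 1): bar unchanged
Final: bar = 39

Answer: 39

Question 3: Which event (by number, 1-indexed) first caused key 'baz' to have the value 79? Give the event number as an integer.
Answer: 8

Derivation:
Looking for first event where baz becomes 79:
  event 1: baz = 26
  event 2: baz = 26
  event 3: baz = 42
  event 4: baz = 42
  event 5: baz = 51
  event 6: baz = 64
  event 7: baz = 64
  event 8: baz 64 -> 79  <-- first match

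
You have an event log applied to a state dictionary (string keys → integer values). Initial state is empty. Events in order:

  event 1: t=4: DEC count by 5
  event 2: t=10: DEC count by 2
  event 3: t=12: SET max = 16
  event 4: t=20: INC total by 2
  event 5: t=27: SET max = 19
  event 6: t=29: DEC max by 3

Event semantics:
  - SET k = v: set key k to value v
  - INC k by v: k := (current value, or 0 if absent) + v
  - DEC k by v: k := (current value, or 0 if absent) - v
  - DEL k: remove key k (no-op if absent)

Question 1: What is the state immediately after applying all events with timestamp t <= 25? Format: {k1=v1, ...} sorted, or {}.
Apply events with t <= 25 (4 events):
  after event 1 (t=4: DEC count by 5): {count=-5}
  after event 2 (t=10: DEC count by 2): {count=-7}
  after event 3 (t=12: SET max = 16): {count=-7, max=16}
  after event 4 (t=20: INC total by 2): {count=-7, max=16, total=2}

Answer: {count=-7, max=16, total=2}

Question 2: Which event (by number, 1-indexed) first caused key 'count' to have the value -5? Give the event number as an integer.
Looking for first event where count becomes -5:
  event 1: count (absent) -> -5  <-- first match

Answer: 1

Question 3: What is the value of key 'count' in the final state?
Answer: -7

Derivation:
Track key 'count' through all 6 events:
  event 1 (t=4: DEC count by 5): count (absent) -> -5
  event 2 (t=10: DEC count by 2): count -5 -> -7
  event 3 (t=12: SET max = 16): count unchanged
  event 4 (t=20: INC total by 2): count unchanged
  event 5 (t=27: SET max = 19): count unchanged
  event 6 (t=29: DEC max by 3): count unchanged
Final: count = -7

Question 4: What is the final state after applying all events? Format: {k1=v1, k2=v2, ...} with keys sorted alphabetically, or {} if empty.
Answer: {count=-7, max=16, total=2}

Derivation:
  after event 1 (t=4: DEC count by 5): {count=-5}
  after event 2 (t=10: DEC count by 2): {count=-7}
  after event 3 (t=12: SET max = 16): {count=-7, max=16}
  after event 4 (t=20: INC total by 2): {count=-7, max=16, total=2}
  after event 5 (t=27: SET max = 19): {count=-7, max=19, total=2}
  after event 6 (t=29: DEC max by 3): {count=-7, max=16, total=2}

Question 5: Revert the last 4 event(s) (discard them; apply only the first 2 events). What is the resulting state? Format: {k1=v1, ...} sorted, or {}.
Keep first 2 events (discard last 4):
  after event 1 (t=4: DEC count by 5): {count=-5}
  after event 2 (t=10: DEC count by 2): {count=-7}

Answer: {count=-7}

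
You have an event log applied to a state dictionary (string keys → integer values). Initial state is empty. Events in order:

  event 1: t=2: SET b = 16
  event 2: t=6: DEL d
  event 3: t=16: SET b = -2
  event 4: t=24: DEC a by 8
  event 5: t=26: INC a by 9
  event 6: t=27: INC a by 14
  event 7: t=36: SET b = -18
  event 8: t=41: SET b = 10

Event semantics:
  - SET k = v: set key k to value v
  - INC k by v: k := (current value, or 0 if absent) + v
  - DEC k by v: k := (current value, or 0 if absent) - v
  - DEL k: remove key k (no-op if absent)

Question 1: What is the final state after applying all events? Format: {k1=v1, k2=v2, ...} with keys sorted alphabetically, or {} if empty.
  after event 1 (t=2: SET b = 16): {b=16}
  after event 2 (t=6: DEL d): {b=16}
  after event 3 (t=16: SET b = -2): {b=-2}
  after event 4 (t=24: DEC a by 8): {a=-8, b=-2}
  after event 5 (t=26: INC a by 9): {a=1, b=-2}
  after event 6 (t=27: INC a by 14): {a=15, b=-2}
  after event 7 (t=36: SET b = -18): {a=15, b=-18}
  after event 8 (t=41: SET b = 10): {a=15, b=10}

Answer: {a=15, b=10}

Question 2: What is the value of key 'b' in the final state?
Answer: 10

Derivation:
Track key 'b' through all 8 events:
  event 1 (t=2: SET b = 16): b (absent) -> 16
  event 2 (t=6: DEL d): b unchanged
  event 3 (t=16: SET b = -2): b 16 -> -2
  event 4 (t=24: DEC a by 8): b unchanged
  event 5 (t=26: INC a by 9): b unchanged
  event 6 (t=27: INC a by 14): b unchanged
  event 7 (t=36: SET b = -18): b -2 -> -18
  event 8 (t=41: SET b = 10): b -18 -> 10
Final: b = 10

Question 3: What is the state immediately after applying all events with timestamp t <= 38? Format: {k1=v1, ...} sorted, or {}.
Answer: {a=15, b=-18}

Derivation:
Apply events with t <= 38 (7 events):
  after event 1 (t=2: SET b = 16): {b=16}
  after event 2 (t=6: DEL d): {b=16}
  after event 3 (t=16: SET b = -2): {b=-2}
  after event 4 (t=24: DEC a by 8): {a=-8, b=-2}
  after event 5 (t=26: INC a by 9): {a=1, b=-2}
  after event 6 (t=27: INC a by 14): {a=15, b=-2}
  after event 7 (t=36: SET b = -18): {a=15, b=-18}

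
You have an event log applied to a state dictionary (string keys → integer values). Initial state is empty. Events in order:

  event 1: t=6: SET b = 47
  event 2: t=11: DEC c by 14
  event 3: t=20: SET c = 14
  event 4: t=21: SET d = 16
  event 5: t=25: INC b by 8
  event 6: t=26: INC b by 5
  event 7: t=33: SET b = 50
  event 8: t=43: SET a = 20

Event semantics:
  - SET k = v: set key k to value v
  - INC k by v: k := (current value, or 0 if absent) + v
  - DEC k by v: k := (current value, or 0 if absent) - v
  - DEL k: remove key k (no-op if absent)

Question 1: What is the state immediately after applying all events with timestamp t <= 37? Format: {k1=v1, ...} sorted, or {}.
Apply events with t <= 37 (7 events):
  after event 1 (t=6: SET b = 47): {b=47}
  after event 2 (t=11: DEC c by 14): {b=47, c=-14}
  after event 3 (t=20: SET c = 14): {b=47, c=14}
  after event 4 (t=21: SET d = 16): {b=47, c=14, d=16}
  after event 5 (t=25: INC b by 8): {b=55, c=14, d=16}
  after event 6 (t=26: INC b by 5): {b=60, c=14, d=16}
  after event 7 (t=33: SET b = 50): {b=50, c=14, d=16}

Answer: {b=50, c=14, d=16}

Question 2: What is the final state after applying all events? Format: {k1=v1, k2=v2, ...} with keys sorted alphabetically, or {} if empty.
Answer: {a=20, b=50, c=14, d=16}

Derivation:
  after event 1 (t=6: SET b = 47): {b=47}
  after event 2 (t=11: DEC c by 14): {b=47, c=-14}
  after event 3 (t=20: SET c = 14): {b=47, c=14}
  after event 4 (t=21: SET d = 16): {b=47, c=14, d=16}
  after event 5 (t=25: INC b by 8): {b=55, c=14, d=16}
  after event 6 (t=26: INC b by 5): {b=60, c=14, d=16}
  after event 7 (t=33: SET b = 50): {b=50, c=14, d=16}
  after event 8 (t=43: SET a = 20): {a=20, b=50, c=14, d=16}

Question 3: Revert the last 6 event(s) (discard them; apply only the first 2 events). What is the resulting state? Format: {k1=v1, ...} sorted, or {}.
Answer: {b=47, c=-14}

Derivation:
Keep first 2 events (discard last 6):
  after event 1 (t=6: SET b = 47): {b=47}
  after event 2 (t=11: DEC c by 14): {b=47, c=-14}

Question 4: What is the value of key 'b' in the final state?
Track key 'b' through all 8 events:
  event 1 (t=6: SET b = 47): b (absent) -> 47
  event 2 (t=11: DEC c by 14): b unchanged
  event 3 (t=20: SET c = 14): b unchanged
  event 4 (t=21: SET d = 16): b unchanged
  event 5 (t=25: INC b by 8): b 47 -> 55
  event 6 (t=26: INC b by 5): b 55 -> 60
  event 7 (t=33: SET b = 50): b 60 -> 50
  event 8 (t=43: SET a = 20): b unchanged
Final: b = 50

Answer: 50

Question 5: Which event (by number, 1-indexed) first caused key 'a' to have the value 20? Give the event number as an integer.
Answer: 8

Derivation:
Looking for first event where a becomes 20:
  event 8: a (absent) -> 20  <-- first match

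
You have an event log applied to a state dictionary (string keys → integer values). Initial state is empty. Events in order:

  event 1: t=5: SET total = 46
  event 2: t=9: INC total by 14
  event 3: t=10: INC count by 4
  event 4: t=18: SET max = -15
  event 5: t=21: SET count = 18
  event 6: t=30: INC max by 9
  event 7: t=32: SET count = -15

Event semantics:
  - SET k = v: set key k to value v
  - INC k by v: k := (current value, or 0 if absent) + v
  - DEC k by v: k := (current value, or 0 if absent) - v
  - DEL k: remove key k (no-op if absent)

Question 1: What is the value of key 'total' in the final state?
Track key 'total' through all 7 events:
  event 1 (t=5: SET total = 46): total (absent) -> 46
  event 2 (t=9: INC total by 14): total 46 -> 60
  event 3 (t=10: INC count by 4): total unchanged
  event 4 (t=18: SET max = -15): total unchanged
  event 5 (t=21: SET count = 18): total unchanged
  event 6 (t=30: INC max by 9): total unchanged
  event 7 (t=32: SET count = -15): total unchanged
Final: total = 60

Answer: 60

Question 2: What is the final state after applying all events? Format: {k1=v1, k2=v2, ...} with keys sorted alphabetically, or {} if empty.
Answer: {count=-15, max=-6, total=60}

Derivation:
  after event 1 (t=5: SET total = 46): {total=46}
  after event 2 (t=9: INC total by 14): {total=60}
  after event 3 (t=10: INC count by 4): {count=4, total=60}
  after event 4 (t=18: SET max = -15): {count=4, max=-15, total=60}
  after event 5 (t=21: SET count = 18): {count=18, max=-15, total=60}
  after event 6 (t=30: INC max by 9): {count=18, max=-6, total=60}
  after event 7 (t=32: SET count = -15): {count=-15, max=-6, total=60}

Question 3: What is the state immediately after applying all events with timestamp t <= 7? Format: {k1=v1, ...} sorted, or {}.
Apply events with t <= 7 (1 events):
  after event 1 (t=5: SET total = 46): {total=46}

Answer: {total=46}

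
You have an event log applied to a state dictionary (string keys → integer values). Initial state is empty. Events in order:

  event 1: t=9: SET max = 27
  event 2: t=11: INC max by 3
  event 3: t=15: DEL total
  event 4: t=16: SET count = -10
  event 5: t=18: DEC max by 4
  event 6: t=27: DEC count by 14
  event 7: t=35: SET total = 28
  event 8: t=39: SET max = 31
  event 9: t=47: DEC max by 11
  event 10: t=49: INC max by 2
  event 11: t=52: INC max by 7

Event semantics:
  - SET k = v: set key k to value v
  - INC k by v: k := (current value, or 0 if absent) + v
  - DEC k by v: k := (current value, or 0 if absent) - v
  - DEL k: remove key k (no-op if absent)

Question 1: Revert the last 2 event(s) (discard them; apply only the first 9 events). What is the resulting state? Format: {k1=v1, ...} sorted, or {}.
Keep first 9 events (discard last 2):
  after event 1 (t=9: SET max = 27): {max=27}
  after event 2 (t=11: INC max by 3): {max=30}
  after event 3 (t=15: DEL total): {max=30}
  after event 4 (t=16: SET count = -10): {count=-10, max=30}
  after event 5 (t=18: DEC max by 4): {count=-10, max=26}
  after event 6 (t=27: DEC count by 14): {count=-24, max=26}
  after event 7 (t=35: SET total = 28): {count=-24, max=26, total=28}
  after event 8 (t=39: SET max = 31): {count=-24, max=31, total=28}
  after event 9 (t=47: DEC max by 11): {count=-24, max=20, total=28}

Answer: {count=-24, max=20, total=28}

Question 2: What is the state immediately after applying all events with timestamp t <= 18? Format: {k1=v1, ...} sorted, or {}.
Apply events with t <= 18 (5 events):
  after event 1 (t=9: SET max = 27): {max=27}
  after event 2 (t=11: INC max by 3): {max=30}
  after event 3 (t=15: DEL total): {max=30}
  after event 4 (t=16: SET count = -10): {count=-10, max=30}
  after event 5 (t=18: DEC max by 4): {count=-10, max=26}

Answer: {count=-10, max=26}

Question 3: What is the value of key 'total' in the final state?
Track key 'total' through all 11 events:
  event 1 (t=9: SET max = 27): total unchanged
  event 2 (t=11: INC max by 3): total unchanged
  event 3 (t=15: DEL total): total (absent) -> (absent)
  event 4 (t=16: SET count = -10): total unchanged
  event 5 (t=18: DEC max by 4): total unchanged
  event 6 (t=27: DEC count by 14): total unchanged
  event 7 (t=35: SET total = 28): total (absent) -> 28
  event 8 (t=39: SET max = 31): total unchanged
  event 9 (t=47: DEC max by 11): total unchanged
  event 10 (t=49: INC max by 2): total unchanged
  event 11 (t=52: INC max by 7): total unchanged
Final: total = 28

Answer: 28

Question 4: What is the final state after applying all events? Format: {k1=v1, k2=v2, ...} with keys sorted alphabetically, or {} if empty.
Answer: {count=-24, max=29, total=28}

Derivation:
  after event 1 (t=9: SET max = 27): {max=27}
  after event 2 (t=11: INC max by 3): {max=30}
  after event 3 (t=15: DEL total): {max=30}
  after event 4 (t=16: SET count = -10): {count=-10, max=30}
  after event 5 (t=18: DEC max by 4): {count=-10, max=26}
  after event 6 (t=27: DEC count by 14): {count=-24, max=26}
  after event 7 (t=35: SET total = 28): {count=-24, max=26, total=28}
  after event 8 (t=39: SET max = 31): {count=-24, max=31, total=28}
  after event 9 (t=47: DEC max by 11): {count=-24, max=20, total=28}
  after event 10 (t=49: INC max by 2): {count=-24, max=22, total=28}
  after event 11 (t=52: INC max by 7): {count=-24, max=29, total=28}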